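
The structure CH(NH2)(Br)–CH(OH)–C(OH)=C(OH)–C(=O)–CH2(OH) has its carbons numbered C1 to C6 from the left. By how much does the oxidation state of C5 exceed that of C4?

C5: 2C, 2O → 0 + 2 = +2
C4: 3C, 1O → 0 + 1 = +1
Difference: +2 − (+1) = +1.

+1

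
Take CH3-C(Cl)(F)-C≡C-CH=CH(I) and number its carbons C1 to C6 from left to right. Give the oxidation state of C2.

Each bond to a more electronegative atom (O, N, halogen) counts +1, each bond to a less electronegative atom (H, metal, B, Si) counts −1, and each C–C bond counts 0.
C2 has one bond to C (0), one bond to C (0), one bond to Cl (+1), one bond to F (+1).
Oxidation state = 0 + 0 + 1 + 1 = +2.

+2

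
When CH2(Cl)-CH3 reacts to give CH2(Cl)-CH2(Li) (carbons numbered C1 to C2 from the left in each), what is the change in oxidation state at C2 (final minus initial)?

0

Before: C2 has 1 bond to C, 3 bonds to H → oxidation state -3.
After: C2 has 1 bond to C, 2 bonds to H, 1 bond to Li → oxidation state -3.
Δ = -3 − (-3) = 0, so no net redox change at C2.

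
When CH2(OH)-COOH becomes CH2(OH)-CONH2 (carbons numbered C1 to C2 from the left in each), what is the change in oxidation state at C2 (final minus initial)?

0

Before: C2 has 1 bond to C, 3 bonds to O → oxidation state +3.
After: C2 has 1 bond to C, 2 bonds to O, 1 bond to N → oxidation state +3.
Δ = +3 − (+3) = 0, so no net redox change at C2.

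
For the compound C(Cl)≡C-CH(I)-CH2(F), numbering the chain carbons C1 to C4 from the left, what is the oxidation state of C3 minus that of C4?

C3: 2C, 1H, 1I → 0 − 1 + 1 = 0
C4: 1C, 2H, 1F → 0 − 2 + 1 = -1
Difference: 0 − (-1) = +1.

+1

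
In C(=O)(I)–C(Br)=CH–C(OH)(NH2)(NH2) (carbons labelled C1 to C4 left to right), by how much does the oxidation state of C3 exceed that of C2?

C3: 3C, 1H → 0 − 1 = -1
C2: 3C, 1Br → 0 + 1 = +1
Difference: -1 − (+1) = -2.

-2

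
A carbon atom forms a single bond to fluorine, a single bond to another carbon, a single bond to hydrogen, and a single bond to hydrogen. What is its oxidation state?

Bonds to more-electronegative neighbours contribute +1 each, bonds to H or metals contribute −1 each, and C–C bonds contribute 0.
The carbon has one bond to C (0), one bond to H (-1), one bond to F (+1), one bond to H (-1).
Oxidation state = 0 − 1 + 1 − 1 = -1.

-1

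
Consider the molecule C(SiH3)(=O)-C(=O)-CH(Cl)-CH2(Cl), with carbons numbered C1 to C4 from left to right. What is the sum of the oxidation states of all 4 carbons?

+2

Assign +1 per bond to O/N/halogen, −1 per bond to H or an electropositive element, and 0 per bond to carbon. Tallying each carbon:
C1: 1C, 2O, 1Si → 0 + 2 − 1 = +1
C2: 2C, 2O → 0 + 2 = +2
C3: 2C, 1H, 1Cl → 0 − 1 + 1 = 0
C4: 1C, 2H, 1Cl → 0 − 2 + 1 = -1
Sum = +1 + 2 + 0 − 1 = +2.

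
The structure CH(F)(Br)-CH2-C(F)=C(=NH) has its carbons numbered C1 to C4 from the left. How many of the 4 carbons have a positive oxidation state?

3

Tallying each carbon's bonds:
C1: 1C, 1H, 1F, 1Br → 0 − 1 + 1 + 1 = +1
C2: 2C, 2H → 0 − 2 = -2
C3: 3C, 1F → 0 + 1 = +1
C4: 2C, 2N → 0 + 2 = +2
3 carbons (C1, C3, C4) meet the condition.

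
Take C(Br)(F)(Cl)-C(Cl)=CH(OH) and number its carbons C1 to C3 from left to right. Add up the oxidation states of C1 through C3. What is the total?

+4

Bonds to more-electronegative neighbours contribute +1 each, bonds to H or metals contribute −1 each, and C–C bonds contribute 0. Tallying each carbon:
C1: 1C, 1F, 1Cl, 1Br → 0 + 1 + 1 + 1 = +3
C2: 3C, 1Cl → 0 + 1 = +1
C3: 2C, 1H, 1O → 0 − 1 + 1 = 0
Sum = +3 + 1 + 0 = +4.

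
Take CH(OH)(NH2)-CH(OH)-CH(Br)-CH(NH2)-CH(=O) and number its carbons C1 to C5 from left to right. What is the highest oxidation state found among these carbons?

Each bond to a more electronegative atom (O, N, halogen) counts +1, each bond to a less electronegative atom (H, metal, B, Si) counts −1, and each C–C bond counts 0. Tallying each carbon:
C1: 1C, 1H, 1O, 1N → 0 − 1 + 1 + 1 = +1
C2: 2C, 1H, 1O → 0 − 1 + 1 = 0
C3: 2C, 1H, 1Br → 0 − 1 + 1 = 0
C4: 2C, 1H, 1N → 0 − 1 + 1 = 0
C5: 1C, 1H, 2O → 0 − 1 + 2 = +1
The highest value is +1.

+1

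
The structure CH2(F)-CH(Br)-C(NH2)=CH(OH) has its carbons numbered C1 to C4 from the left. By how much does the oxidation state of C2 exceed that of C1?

C2: 2C, 1H, 1Br → 0 − 1 + 1 = 0
C1: 1C, 2H, 1F → 0 − 2 + 1 = -1
Difference: 0 − (-1) = +1.

+1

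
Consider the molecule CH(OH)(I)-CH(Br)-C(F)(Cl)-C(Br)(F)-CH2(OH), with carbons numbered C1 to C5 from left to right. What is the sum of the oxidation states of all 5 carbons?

+4

Count +1 for every bond to an atom more electronegative than carbon and −1 for every bond to one less electronegative; C–C bonds are 0. Tallying each carbon:
C1: 1C, 1H, 1O, 1I → 0 − 1 + 1 + 1 = +1
C2: 2C, 1H, 1Br → 0 − 1 + 1 = 0
C3: 2C, 1F, 1Cl → 0 + 1 + 1 = +2
C4: 2C, 1F, 1Br → 0 + 1 + 1 = +2
C5: 1C, 2H, 1O → 0 − 2 + 1 = -1
Sum = +1 + 0 + 2 + 2 − 1 = +4.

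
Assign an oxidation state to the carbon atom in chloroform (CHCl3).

The carbon has one bond to H (-1), one bond to Cl (+1), one bond to Cl (+1), one bond to Cl (+1).
Oxidation state = -1 + 1 + 1 + 1 = +2.

+2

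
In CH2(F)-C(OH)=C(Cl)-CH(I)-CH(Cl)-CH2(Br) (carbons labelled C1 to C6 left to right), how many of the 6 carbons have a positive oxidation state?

Each bond to a more electronegative atom (O, N, halogen) counts +1, each bond to a less electronegative atom (H, metal, B, Si) counts −1, and each C–C bond counts 0. Tallying each carbon:
C1: 1C, 2H, 1F → 0 − 2 + 1 = -1
C2: 3C, 1O → 0 + 1 = +1
C3: 3C, 1Cl → 0 + 1 = +1
C4: 2C, 1H, 1I → 0 − 1 + 1 = 0
C5: 2C, 1H, 1Cl → 0 − 1 + 1 = 0
C6: 1C, 2H, 1Br → 0 − 2 + 1 = -1
2 carbons (C2, C3) meet the condition.

2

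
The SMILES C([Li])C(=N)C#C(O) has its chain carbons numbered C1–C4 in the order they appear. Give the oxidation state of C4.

C4 has a triple bond to C (3×0 = 0), one bond to O (+1).
Oxidation state = 0 + 1 = +1.

+1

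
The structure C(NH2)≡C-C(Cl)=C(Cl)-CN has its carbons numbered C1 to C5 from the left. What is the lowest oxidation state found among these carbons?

0

Tallying each carbon's bonds:
C1: 3C, 1N → 0 + 1 = +1
C2: 4C → 0 = 0
C3: 3C, 1Cl → 0 + 1 = +1
C4: 3C, 1Cl → 0 + 1 = +1
C5: 1C, 3N → 0 + 3 = +3
The lowest value is 0.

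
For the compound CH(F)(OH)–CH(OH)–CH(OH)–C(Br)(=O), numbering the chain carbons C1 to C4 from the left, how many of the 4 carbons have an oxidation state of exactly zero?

2

Count +1 for every bond to an atom more electronegative than carbon and −1 for every bond to one less electronegative; C–C bonds are 0. Tallying each carbon:
C1: 1C, 1H, 1O, 1F → 0 − 1 + 1 + 1 = +1
C2: 2C, 1H, 1O → 0 − 1 + 1 = 0
C3: 2C, 1H, 1O → 0 − 1 + 1 = 0
C4: 1C, 2O, 1Br → 0 + 2 + 1 = +3
2 carbons (C2, C3) meet the condition.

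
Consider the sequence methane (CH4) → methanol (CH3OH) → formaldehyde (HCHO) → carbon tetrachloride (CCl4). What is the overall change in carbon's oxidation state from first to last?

+8

Carbon oxidation states along the series — methane: -4, methanol: -2, formaldehyde: 0, carbon tetrachloride: +4.
Net change = +4 − (-4) = +8.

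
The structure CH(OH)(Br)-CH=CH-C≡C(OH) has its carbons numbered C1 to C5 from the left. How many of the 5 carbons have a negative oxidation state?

2

Count +1 for every bond to an atom more electronegative than carbon and −1 for every bond to one less electronegative; C–C bonds are 0. Tallying each carbon:
C1: 1C, 1H, 1O, 1Br → 0 − 1 + 1 + 1 = +1
C2: 3C, 1H → 0 − 1 = -1
C3: 3C, 1H → 0 − 1 = -1
C4: 4C → 0 = 0
C5: 3C, 1O → 0 + 1 = +1
2 carbons (C2, C3) meet the condition.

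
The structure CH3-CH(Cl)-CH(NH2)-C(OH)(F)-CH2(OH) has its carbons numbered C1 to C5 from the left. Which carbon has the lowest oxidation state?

C1

Bonds to more-electronegative neighbours contribute +1 each, bonds to H or metals contribute −1 each, and C–C bonds contribute 0. Tallying each carbon:
C1: 1C, 3H → 0 − 3 = -3
C2: 2C, 1H, 1Cl → 0 − 1 + 1 = 0
C3: 2C, 1H, 1N → 0 − 1 + 1 = 0
C4: 2C, 1O, 1F → 0 + 1 + 1 = +2
C5: 1C, 2H, 1O → 0 − 2 + 1 = -1
The most reduced carbon is C1 at -3.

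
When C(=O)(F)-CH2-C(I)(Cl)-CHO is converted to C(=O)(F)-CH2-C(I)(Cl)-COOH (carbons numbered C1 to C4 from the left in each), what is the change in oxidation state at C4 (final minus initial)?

Before: C4 has 1 bond to C, 1 bond to H, 2 bonds to O → oxidation state +1.
After: C4 has 1 bond to C, 3 bonds to O → oxidation state +3.
Δ = +3 − (+1) = +2, so this is an oxidation at C4.

+2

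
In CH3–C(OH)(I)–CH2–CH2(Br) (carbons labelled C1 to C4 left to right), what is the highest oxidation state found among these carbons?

+2

Bonds to more-electronegative neighbours contribute +1 each, bonds to H or metals contribute −1 each, and C–C bonds contribute 0. Tallying each carbon:
C1: 1C, 3H → 0 − 3 = -3
C2: 2C, 1O, 1I → 0 + 1 + 1 = +2
C3: 2C, 2H → 0 − 2 = -2
C4: 1C, 2H, 1Br → 0 − 2 + 1 = -1
The highest value is +2.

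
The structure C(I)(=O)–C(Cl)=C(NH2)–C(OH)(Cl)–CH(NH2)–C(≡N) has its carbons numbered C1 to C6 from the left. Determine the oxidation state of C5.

0

C5 has one bond to C (0), one bond to C (0), one bond to N (+1), one bond to H (-1).
Oxidation state = 0 + 0 + 1 − 1 = 0.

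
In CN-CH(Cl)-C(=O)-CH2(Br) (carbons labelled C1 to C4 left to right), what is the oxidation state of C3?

+2

C3 has one bond to C (0), one bond to C (0), a double bond to O (2×+1 = +2).
Oxidation state = 0 + 0 + 2 = +2.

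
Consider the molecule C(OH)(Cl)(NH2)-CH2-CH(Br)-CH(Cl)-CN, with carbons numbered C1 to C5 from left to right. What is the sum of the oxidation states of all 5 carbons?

+4

Each bond to a more electronegative atom (O, N, halogen) counts +1, each bond to a less electronegative atom (H, metal, B, Si) counts −1, and each C–C bond counts 0. Tallying each carbon:
C1: 1C, 1O, 1N, 1Cl → 0 + 1 + 1 + 1 = +3
C2: 2C, 2H → 0 − 2 = -2
C3: 2C, 1H, 1Br → 0 − 1 + 1 = 0
C4: 2C, 1H, 1Cl → 0 − 1 + 1 = 0
C5: 1C, 3N → 0 + 3 = +3
Sum = +3 − 2 + 0 + 0 + 3 = +4.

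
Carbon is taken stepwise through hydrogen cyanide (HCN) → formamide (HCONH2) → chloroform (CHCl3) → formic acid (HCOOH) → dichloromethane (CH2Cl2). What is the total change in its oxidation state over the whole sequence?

Carbon oxidation states along the series — hydrogen cyanide: +2, formamide: +2, chloroform: +2, formic acid: +2, dichloromethane: 0.
Net change = 0 − (+2) = -2.

-2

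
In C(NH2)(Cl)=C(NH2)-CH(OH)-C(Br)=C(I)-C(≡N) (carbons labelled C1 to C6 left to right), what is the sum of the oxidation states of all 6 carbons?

Bonds to more-electronegative neighbours contribute +1 each, bonds to H or metals contribute −1 each, and C–C bonds contribute 0. Tallying each carbon:
C1: 2C, 1N, 1Cl → 0 + 1 + 1 = +2
C2: 3C, 1N → 0 + 1 = +1
C3: 2C, 1H, 1O → 0 − 1 + 1 = 0
C4: 3C, 1Br → 0 + 1 = +1
C5: 3C, 1I → 0 + 1 = +1
C6: 1C, 3N → 0 + 3 = +3
Sum = +2 + 1 + 0 + 1 + 1 + 3 = +8.

+8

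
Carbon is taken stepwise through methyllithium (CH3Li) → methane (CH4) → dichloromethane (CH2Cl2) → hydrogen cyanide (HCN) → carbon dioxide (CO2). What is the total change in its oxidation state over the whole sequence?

Carbon oxidation states along the series — methyllithium: -4, methane: -4, dichloromethane: 0, hydrogen cyanide: +2, carbon dioxide: +4.
Net change = +4 − (-4) = +8.

+8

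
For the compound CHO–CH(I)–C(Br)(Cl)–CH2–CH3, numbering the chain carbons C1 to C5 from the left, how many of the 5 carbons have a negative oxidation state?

2

Bonds to more-electronegative neighbours contribute +1 each, bonds to H or metals contribute −1 each, and C–C bonds contribute 0. Tallying each carbon:
C1: 1C, 1H, 2O → 0 − 1 + 2 = +1
C2: 2C, 1H, 1I → 0 − 1 + 1 = 0
C3: 2C, 1Cl, 1Br → 0 + 1 + 1 = +2
C4: 2C, 2H → 0 − 2 = -2
C5: 1C, 3H → 0 − 3 = -3
2 carbons (C4, C5) meet the condition.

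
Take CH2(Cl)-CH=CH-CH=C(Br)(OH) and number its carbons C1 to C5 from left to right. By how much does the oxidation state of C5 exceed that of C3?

+3

C5: 2C, 1O, 1Br → 0 + 1 + 1 = +2
C3: 3C, 1H → 0 − 1 = -1
Difference: +2 − (-1) = +3.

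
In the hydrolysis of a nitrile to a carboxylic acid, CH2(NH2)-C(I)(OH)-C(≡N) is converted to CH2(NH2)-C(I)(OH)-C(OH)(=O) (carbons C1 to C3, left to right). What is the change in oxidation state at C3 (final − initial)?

0

Before: C3 has 1 bond to C, 3 bonds to N → oxidation state +3.
After: C3 has 1 bond to C, 3 bonds to O → oxidation state +3.
Δ = +3 − (+3) = 0, so no net redox change at C3.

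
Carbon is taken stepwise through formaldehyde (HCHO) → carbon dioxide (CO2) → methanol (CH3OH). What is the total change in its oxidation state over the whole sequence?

Carbon oxidation states along the series — formaldehyde: 0, carbon dioxide: +4, methanol: -2.
Net change = -2 − (0) = -2.

-2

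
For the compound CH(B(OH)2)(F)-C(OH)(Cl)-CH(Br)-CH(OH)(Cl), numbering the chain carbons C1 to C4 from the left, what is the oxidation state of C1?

-1

C1 has one bond to C (0), one bond to B (-1), one bond to H (-1), one bond to F (+1).
Oxidation state = 0 − 1 − 1 + 1 = -1.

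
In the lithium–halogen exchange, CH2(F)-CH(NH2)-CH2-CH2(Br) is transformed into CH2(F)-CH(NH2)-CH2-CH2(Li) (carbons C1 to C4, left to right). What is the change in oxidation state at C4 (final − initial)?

Before: C4 has 1 bond to C, 2 bonds to H, 1 bond to Br → oxidation state -1.
After: C4 has 1 bond to C, 2 bonds to H, 1 bond to Li → oxidation state -3.
Δ = -3 − (-1) = -2, so this is a reduction at C4.

-2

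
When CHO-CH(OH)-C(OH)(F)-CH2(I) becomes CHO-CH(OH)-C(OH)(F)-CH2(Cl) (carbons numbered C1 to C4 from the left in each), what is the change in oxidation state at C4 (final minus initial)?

0

Before: C4 has 1 bond to C, 2 bonds to H, 1 bond to I → oxidation state -1.
After: C4 has 1 bond to C, 2 bonds to H, 1 bond to Cl → oxidation state -1.
Δ = -1 − (-1) = 0, so no net redox change at C4.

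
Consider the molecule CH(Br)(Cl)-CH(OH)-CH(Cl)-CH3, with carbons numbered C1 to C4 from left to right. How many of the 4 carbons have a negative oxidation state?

1

Tallying each carbon's bonds:
C1: 1C, 1H, 1Cl, 1Br → 0 − 1 + 1 + 1 = +1
C2: 2C, 1H, 1O → 0 − 1 + 1 = 0
C3: 2C, 1H, 1Cl → 0 − 1 + 1 = 0
C4: 1C, 3H → 0 − 3 = -3
1 carbon (C4) meets the condition.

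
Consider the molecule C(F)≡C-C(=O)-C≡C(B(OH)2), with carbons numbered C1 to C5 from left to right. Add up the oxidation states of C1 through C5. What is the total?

Bonds to more-electronegative neighbours contribute +1 each, bonds to H or metals contribute −1 each, and C–C bonds contribute 0. Tallying each carbon:
C1: 3C, 1F → 0 + 1 = +1
C2: 4C → 0 = 0
C3: 2C, 2O → 0 + 2 = +2
C4: 4C → 0 = 0
C5: 3C, 1B → 0 − 1 = -1
Sum = +1 + 0 + 2 + 0 − 1 = +2.

+2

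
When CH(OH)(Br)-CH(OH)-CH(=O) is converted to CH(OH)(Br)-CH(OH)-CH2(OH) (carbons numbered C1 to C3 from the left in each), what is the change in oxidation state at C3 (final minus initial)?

Before: C3 has 1 bond to C, 1 bond to H, 2 bonds to O → oxidation state +1.
After: C3 has 1 bond to C, 2 bonds to H, 1 bond to O → oxidation state -1.
Δ = -1 − (+1) = -2, so this is a reduction at C3.

-2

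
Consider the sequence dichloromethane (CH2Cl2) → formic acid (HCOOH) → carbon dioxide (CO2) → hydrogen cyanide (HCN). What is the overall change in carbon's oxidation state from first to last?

+2

Carbon oxidation states along the series — dichloromethane: 0, formic acid: +2, carbon dioxide: +4, hydrogen cyanide: +2.
Net change = +2 − (0) = +2.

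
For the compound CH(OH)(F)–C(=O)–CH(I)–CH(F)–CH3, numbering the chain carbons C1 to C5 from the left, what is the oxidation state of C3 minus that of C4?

C3: 2C, 1H, 1I → 0 − 1 + 1 = 0
C4: 2C, 1H, 1F → 0 − 1 + 1 = 0
Difference: 0 − (0) = 0.

0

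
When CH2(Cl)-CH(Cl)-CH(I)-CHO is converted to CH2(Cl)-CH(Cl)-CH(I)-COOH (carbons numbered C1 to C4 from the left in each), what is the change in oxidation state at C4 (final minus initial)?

Before: C4 has 1 bond to C, 1 bond to H, 2 bonds to O → oxidation state +1.
After: C4 has 1 bond to C, 3 bonds to O → oxidation state +3.
Δ = +3 − (+1) = +2, so this is an oxidation at C4.

+2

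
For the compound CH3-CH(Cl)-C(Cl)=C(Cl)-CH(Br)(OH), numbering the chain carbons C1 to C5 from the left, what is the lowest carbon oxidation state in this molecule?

Count +1 for every bond to an atom more electronegative than carbon and −1 for every bond to one less electronegative; C–C bonds are 0. Tallying each carbon:
C1: 1C, 3H → 0 − 3 = -3
C2: 2C, 1H, 1Cl → 0 − 1 + 1 = 0
C3: 3C, 1Cl → 0 + 1 = +1
C4: 3C, 1Cl → 0 + 1 = +1
C5: 1C, 1H, 1O, 1Br → 0 − 1 + 1 + 1 = +1
The lowest value is -3.

-3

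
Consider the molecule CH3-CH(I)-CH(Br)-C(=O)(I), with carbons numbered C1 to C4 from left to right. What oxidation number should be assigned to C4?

+3

Assign +1 per bond to O/N/halogen, −1 per bond to H or an electropositive element, and 0 per bond to carbon.
C4 has one bond to C (0), a double bond to O (2×+1 = +2), one bond to I (+1).
Oxidation state = 0 + 2 + 1 = +3.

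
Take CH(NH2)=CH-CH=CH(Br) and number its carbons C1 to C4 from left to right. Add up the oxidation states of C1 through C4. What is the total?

Tallying each carbon's bonds:
C1: 2C, 1H, 1N → 0 − 1 + 1 = 0
C2: 3C, 1H → 0 − 1 = -1
C3: 3C, 1H → 0 − 1 = -1
C4: 2C, 1H, 1Br → 0 − 1 + 1 = 0
Sum = 0 − 1 − 1 + 0 = -2.

-2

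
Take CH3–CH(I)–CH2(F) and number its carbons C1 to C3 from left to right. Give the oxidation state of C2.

Assign +1 per bond to O/N/halogen, −1 per bond to H or an electropositive element, and 0 per bond to carbon.
C2 has one bond to C (0), one bond to C (0), one bond to I (+1), one bond to H (-1).
Oxidation state = 0 + 0 + 1 − 1 = 0.

0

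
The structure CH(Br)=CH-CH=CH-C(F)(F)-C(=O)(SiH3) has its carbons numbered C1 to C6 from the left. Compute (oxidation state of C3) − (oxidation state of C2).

0

C3: 3C, 1H → 0 − 1 = -1
C2: 3C, 1H → 0 − 1 = -1
Difference: -1 − (-1) = 0.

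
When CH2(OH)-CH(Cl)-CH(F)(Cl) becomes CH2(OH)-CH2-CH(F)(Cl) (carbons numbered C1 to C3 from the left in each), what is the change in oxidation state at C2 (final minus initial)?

Before: C2 has 2 bonds to C, 1 bond to H, 1 bond to Cl → oxidation state 0.
After: C2 has 2 bonds to C, 2 bonds to H → oxidation state -2.
Δ = -2 − (0) = -2, so this is a reduction at C2.

-2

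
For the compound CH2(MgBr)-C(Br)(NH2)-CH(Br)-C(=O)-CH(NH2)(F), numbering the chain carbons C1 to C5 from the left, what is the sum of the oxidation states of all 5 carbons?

+2

Tallying each carbon's bonds:
C1: 1C, 2H, 1Mg → 0 − 2 − 1 = -3
C2: 2C, 1N, 1Br → 0 + 1 + 1 = +2
C3: 2C, 1H, 1Br → 0 − 1 + 1 = 0
C4: 2C, 2O → 0 + 2 = +2
C5: 1C, 1H, 1N, 1F → 0 − 1 + 1 + 1 = +1
Sum = -3 + 2 + 0 + 2 + 1 = +2.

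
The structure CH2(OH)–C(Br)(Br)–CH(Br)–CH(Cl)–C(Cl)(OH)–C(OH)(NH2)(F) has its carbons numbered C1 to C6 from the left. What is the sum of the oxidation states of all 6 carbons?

+6

Bonds to more-electronegative neighbours contribute +1 each, bonds to H or metals contribute −1 each, and C–C bonds contribute 0. Tallying each carbon:
C1: 1C, 2H, 1O → 0 − 2 + 1 = -1
C2: 2C, 2Br → 0 + 2 = +2
C3: 2C, 1H, 1Br → 0 − 1 + 1 = 0
C4: 2C, 1H, 1Cl → 0 − 1 + 1 = 0
C5: 2C, 1O, 1Cl → 0 + 1 + 1 = +2
C6: 1C, 1O, 1N, 1F → 0 + 1 + 1 + 1 = +3
Sum = -1 + 2 + 0 + 0 + 2 + 3 = +6.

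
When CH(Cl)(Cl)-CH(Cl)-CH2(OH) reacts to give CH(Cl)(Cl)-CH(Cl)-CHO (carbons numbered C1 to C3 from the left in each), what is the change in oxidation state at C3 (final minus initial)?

+2

Before: C3 has 1 bond to C, 2 bonds to H, 1 bond to O → oxidation state -1.
After: C3 has 1 bond to C, 1 bond to H, 2 bonds to O → oxidation state +1.
Δ = +1 − (-1) = +2, so this is an oxidation at C3.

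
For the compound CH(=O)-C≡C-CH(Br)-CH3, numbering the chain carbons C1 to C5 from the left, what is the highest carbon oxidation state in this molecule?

+1

Count +1 for every bond to an atom more electronegative than carbon and −1 for every bond to one less electronegative; C–C bonds are 0. Tallying each carbon:
C1: 1C, 1H, 2O → 0 − 1 + 2 = +1
C2: 4C → 0 = 0
C3: 4C → 0 = 0
C4: 2C, 1H, 1Br → 0 − 1 + 1 = 0
C5: 1C, 3H → 0 − 3 = -3
The highest value is +1.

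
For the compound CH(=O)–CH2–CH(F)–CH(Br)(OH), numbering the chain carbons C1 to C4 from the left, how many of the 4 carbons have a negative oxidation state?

Count +1 for every bond to an atom more electronegative than carbon and −1 for every bond to one less electronegative; C–C bonds are 0. Tallying each carbon:
C1: 1C, 1H, 2O → 0 − 1 + 2 = +1
C2: 2C, 2H → 0 − 2 = -2
C3: 2C, 1H, 1F → 0 − 1 + 1 = 0
C4: 1C, 1H, 1O, 1Br → 0 − 1 + 1 + 1 = +1
1 carbon (C2) meets the condition.

1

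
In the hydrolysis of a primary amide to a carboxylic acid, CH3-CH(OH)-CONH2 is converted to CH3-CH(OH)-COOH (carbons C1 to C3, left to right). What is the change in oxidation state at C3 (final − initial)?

0

Before: C3 has 1 bond to C, 2 bonds to O, 1 bond to N → oxidation state +3.
After: C3 has 1 bond to C, 3 bonds to O → oxidation state +3.
Δ = +3 − (+3) = 0, so no net redox change at C3.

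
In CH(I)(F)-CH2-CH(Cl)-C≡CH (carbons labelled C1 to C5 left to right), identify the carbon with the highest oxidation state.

C1

Tallying each carbon's bonds:
C1: 1C, 1H, 1F, 1I → 0 − 1 + 1 + 1 = +1
C2: 2C, 2H → 0 − 2 = -2
C3: 2C, 1H, 1Cl → 0 − 1 + 1 = 0
C4: 4C → 0 = 0
C5: 3C, 1H → 0 − 1 = -1
The most oxidised carbon is C1 at +1.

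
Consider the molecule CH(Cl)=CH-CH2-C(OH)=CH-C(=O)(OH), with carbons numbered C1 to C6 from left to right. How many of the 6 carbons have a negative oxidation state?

3

Tallying each carbon's bonds:
C1: 2C, 1H, 1Cl → 0 − 1 + 1 = 0
C2: 3C, 1H → 0 − 1 = -1
C3: 2C, 2H → 0 − 2 = -2
C4: 3C, 1O → 0 + 1 = +1
C5: 3C, 1H → 0 − 1 = -1
C6: 1C, 3O → 0 + 3 = +3
3 carbons (C2, C3, C5) meet the condition.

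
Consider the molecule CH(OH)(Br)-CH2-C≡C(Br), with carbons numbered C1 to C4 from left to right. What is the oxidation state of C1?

C1 has one bond to C (0), one bond to O (+1), one bond to H (-1), one bond to Br (+1).
Oxidation state = 0 + 1 − 1 + 1 = +1.

+1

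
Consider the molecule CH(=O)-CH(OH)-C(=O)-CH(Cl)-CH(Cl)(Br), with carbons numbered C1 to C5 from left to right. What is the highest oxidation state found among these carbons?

+2

Tallying each carbon's bonds:
C1: 1C, 1H, 2O → 0 − 1 + 2 = +1
C2: 2C, 1H, 1O → 0 − 1 + 1 = 0
C3: 2C, 2O → 0 + 2 = +2
C4: 2C, 1H, 1Cl → 0 − 1 + 1 = 0
C5: 1C, 1H, 1Cl, 1Br → 0 − 1 + 1 + 1 = +1
The highest value is +2.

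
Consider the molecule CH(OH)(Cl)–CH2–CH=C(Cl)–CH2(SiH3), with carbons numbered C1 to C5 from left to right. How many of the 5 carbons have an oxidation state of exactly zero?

0

Tallying each carbon's bonds:
C1: 1C, 1H, 1O, 1Cl → 0 − 1 + 1 + 1 = +1
C2: 2C, 2H → 0 − 2 = -2
C3: 3C, 1H → 0 − 1 = -1
C4: 3C, 1Cl → 0 + 1 = +1
C5: 1C, 2H, 1Si → 0 − 2 − 1 = -3
0 carbons meet the condition.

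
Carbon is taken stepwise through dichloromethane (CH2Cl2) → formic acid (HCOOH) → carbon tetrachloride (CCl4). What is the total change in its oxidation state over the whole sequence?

+4

Carbon oxidation states along the series — dichloromethane: 0, formic acid: +2, carbon tetrachloride: +4.
Net change = +4 − (0) = +4.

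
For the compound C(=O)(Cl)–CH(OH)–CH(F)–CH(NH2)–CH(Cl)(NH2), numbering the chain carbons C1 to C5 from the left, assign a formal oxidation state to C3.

C3 has one bond to C (0), one bond to C (0), one bond to F (+1), one bond to H (-1).
Oxidation state = 0 + 0 + 1 − 1 = 0.

0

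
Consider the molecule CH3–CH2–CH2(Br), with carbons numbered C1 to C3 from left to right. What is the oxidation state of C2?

C2 has one bond to C (0), one bond to C (0), one bond to H (-1), one bond to H (-1).
Oxidation state = 0 + 0 − 1 − 1 = -2.

-2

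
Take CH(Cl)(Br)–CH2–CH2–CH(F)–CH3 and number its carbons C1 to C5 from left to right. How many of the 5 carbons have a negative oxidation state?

Each bond to a more electronegative atom (O, N, halogen) counts +1, each bond to a less electronegative atom (H, metal, B, Si) counts −1, and each C–C bond counts 0. Tallying each carbon:
C1: 1C, 1H, 1Cl, 1Br → 0 − 1 + 1 + 1 = +1
C2: 2C, 2H → 0 − 2 = -2
C3: 2C, 2H → 0 − 2 = -2
C4: 2C, 1H, 1F → 0 − 1 + 1 = 0
C5: 1C, 3H → 0 − 3 = -3
3 carbons (C2, C3, C5) meet the condition.

3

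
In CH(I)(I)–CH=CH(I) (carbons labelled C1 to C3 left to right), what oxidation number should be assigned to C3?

0

Each bond to a more electronegative atom (O, N, halogen) counts +1, each bond to a less electronegative atom (H, metal, B, Si) counts −1, and each C–C bond counts 0.
C3 has a double bond to C (2×0 = 0), one bond to H (-1), one bond to I (+1).
Oxidation state = 0 − 1 + 1 = 0.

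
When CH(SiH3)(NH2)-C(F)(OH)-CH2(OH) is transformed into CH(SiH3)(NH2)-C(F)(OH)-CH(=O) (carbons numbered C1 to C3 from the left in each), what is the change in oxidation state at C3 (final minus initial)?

Before: C3 has 1 bond to C, 2 bonds to H, 1 bond to O → oxidation state -1.
After: C3 has 1 bond to C, 1 bond to H, 2 bonds to O → oxidation state +1.
Δ = +1 − (-1) = +2, so this is an oxidation at C3.

+2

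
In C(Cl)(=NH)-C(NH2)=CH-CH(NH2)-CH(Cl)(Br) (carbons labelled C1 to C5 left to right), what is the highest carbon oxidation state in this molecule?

+3

Bonds to more-electronegative neighbours contribute +1 each, bonds to H or metals contribute −1 each, and C–C bonds contribute 0. Tallying each carbon:
C1: 1C, 2N, 1Cl → 0 + 2 + 1 = +3
C2: 3C, 1N → 0 + 1 = +1
C3: 3C, 1H → 0 − 1 = -1
C4: 2C, 1H, 1N → 0 − 1 + 1 = 0
C5: 1C, 1H, 1Cl, 1Br → 0 − 1 + 1 + 1 = +1
The highest value is +3.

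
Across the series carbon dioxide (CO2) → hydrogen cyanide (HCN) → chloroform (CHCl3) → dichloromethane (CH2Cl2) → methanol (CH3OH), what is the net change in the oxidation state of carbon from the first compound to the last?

Carbon oxidation states along the series — carbon dioxide: +4, hydrogen cyanide: +2, chloroform: +2, dichloromethane: 0, methanol: -2.
Net change = -2 − (+4) = -6.

-6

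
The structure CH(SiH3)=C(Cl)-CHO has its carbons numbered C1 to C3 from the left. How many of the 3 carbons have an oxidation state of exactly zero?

Tallying each carbon's bonds:
C1: 2C, 1H, 1Si → 0 − 1 − 1 = -2
C2: 3C, 1Cl → 0 + 1 = +1
C3: 1C, 1H, 2O → 0 − 1 + 2 = +1
0 carbons meet the condition.

0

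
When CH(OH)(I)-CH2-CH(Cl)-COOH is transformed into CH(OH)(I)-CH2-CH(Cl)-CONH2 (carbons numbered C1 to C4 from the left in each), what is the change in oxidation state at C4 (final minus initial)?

Before: C4 has 1 bond to C, 3 bonds to O → oxidation state +3.
After: C4 has 1 bond to C, 2 bonds to O, 1 bond to N → oxidation state +3.
Δ = +3 − (+3) = 0, so no net redox change at C4.

0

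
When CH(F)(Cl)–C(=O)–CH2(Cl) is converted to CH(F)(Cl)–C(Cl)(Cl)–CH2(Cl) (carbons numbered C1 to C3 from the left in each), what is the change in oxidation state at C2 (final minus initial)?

Before: C2 has 2 bonds to C, 2 bonds to O → oxidation state +2.
After: C2 has 2 bonds to C, 2 bonds to Cl → oxidation state +2.
Δ = +2 − (+2) = 0, so no net redox change at C2.

0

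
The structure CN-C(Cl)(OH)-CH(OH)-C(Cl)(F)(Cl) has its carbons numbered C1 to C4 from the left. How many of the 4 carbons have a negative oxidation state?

Tallying each carbon's bonds:
C1: 1C, 3N → 0 + 3 = +3
C2: 2C, 1O, 1Cl → 0 + 1 + 1 = +2
C3: 2C, 1H, 1O → 0 − 1 + 1 = 0
C4: 1C, 1F, 2Cl → 0 + 1 + 2 = +3
0 carbons meet the condition.

0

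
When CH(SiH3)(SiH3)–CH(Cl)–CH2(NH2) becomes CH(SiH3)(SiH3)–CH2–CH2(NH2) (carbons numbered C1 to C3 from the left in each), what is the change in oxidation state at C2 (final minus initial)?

-2

Before: C2 has 2 bonds to C, 1 bond to H, 1 bond to Cl → oxidation state 0.
After: C2 has 2 bonds to C, 2 bonds to H → oxidation state -2.
Δ = -2 − (0) = -2, so this is a reduction at C2.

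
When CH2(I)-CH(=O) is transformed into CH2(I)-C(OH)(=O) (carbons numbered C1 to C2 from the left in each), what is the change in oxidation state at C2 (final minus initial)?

+2

Before: C2 has 1 bond to C, 1 bond to H, 2 bonds to O → oxidation state +1.
After: C2 has 1 bond to C, 3 bonds to O → oxidation state +3.
Δ = +3 − (+1) = +2, so this is an oxidation at C2.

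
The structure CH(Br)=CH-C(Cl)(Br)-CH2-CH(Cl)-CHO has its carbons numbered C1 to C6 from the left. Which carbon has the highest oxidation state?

Tallying each carbon's bonds:
C1: 2C, 1H, 1Br → 0 − 1 + 1 = 0
C2: 3C, 1H → 0 − 1 = -1
C3: 2C, 1Cl, 1Br → 0 + 1 + 1 = +2
C4: 2C, 2H → 0 − 2 = -2
C5: 2C, 1H, 1Cl → 0 − 1 + 1 = 0
C6: 1C, 1H, 2O → 0 − 1 + 2 = +1
The most oxidised carbon is C3 at +2.

C3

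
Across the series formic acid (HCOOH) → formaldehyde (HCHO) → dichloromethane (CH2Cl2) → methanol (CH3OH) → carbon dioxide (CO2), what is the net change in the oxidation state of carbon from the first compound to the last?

+2

Carbon oxidation states along the series — formic acid: +2, formaldehyde: 0, dichloromethane: 0, methanol: -2, carbon dioxide: +4.
Net change = +4 − (+2) = +2.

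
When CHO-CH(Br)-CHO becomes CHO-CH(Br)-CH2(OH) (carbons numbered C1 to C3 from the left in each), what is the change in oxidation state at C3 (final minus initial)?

-2

Before: C3 has 1 bond to C, 1 bond to H, 2 bonds to O → oxidation state +1.
After: C3 has 1 bond to C, 2 bonds to H, 1 bond to O → oxidation state -1.
Δ = -1 − (+1) = -2, so this is a reduction at C3.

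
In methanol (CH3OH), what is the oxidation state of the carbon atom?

-2

Assign +1 per bond to O/N/halogen, −1 per bond to H or an electropositive element, and 0 per bond to carbon.
The carbon has one bond to H (-1), one bond to H (-1), one bond to H (-1), one bond to O (+1).
Oxidation state = -1 − 1 − 1 + 1 = -2.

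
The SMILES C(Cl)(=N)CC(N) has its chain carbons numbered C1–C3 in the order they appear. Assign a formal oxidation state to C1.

+3

C1 has one bond to C (0), one bond to Cl (+1), a double bond to N (2×+1 = +2).
Oxidation state = 0 + 1 + 2 = +3.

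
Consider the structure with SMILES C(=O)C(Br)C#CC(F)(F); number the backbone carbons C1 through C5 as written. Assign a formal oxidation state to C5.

+1

C5 has one bond to C (0), one bond to F (+1), one bond to H (-1), one bond to F (+1).
Oxidation state = 0 + 1 − 1 + 1 = +1.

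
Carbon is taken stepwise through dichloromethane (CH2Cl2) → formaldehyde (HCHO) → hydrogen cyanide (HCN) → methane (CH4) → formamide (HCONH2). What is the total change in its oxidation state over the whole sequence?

+2

Carbon oxidation states along the series — dichloromethane: 0, formaldehyde: 0, hydrogen cyanide: +2, methane: -4, formamide: +2.
Net change = +2 − (0) = +2.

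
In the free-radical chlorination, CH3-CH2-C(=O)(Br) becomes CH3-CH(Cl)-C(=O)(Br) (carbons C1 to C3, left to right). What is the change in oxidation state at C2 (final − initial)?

+2

Before: C2 has 2 bonds to C, 2 bonds to H → oxidation state -2.
After: C2 has 2 bonds to C, 1 bond to H, 1 bond to Cl → oxidation state 0.
Δ = 0 − (-2) = +2, so this is an oxidation at C2.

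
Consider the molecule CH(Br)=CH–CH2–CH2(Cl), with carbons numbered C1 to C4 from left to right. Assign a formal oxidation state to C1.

0

Assign +1 per bond to O/N/halogen, −1 per bond to H or an electropositive element, and 0 per bond to carbon.
C1 has a double bond to C (2×0 = 0), one bond to Br (+1), one bond to H (-1).
Oxidation state = 0 + 1 − 1 = 0.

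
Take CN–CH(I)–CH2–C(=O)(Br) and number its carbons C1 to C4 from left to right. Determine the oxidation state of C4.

Assign +1 per bond to O/N/halogen, −1 per bond to H or an electropositive element, and 0 per bond to carbon.
C4 has one bond to C (0), a double bond to O (2×+1 = +2), one bond to Br (+1).
Oxidation state = 0 + 2 + 1 = +3.

+3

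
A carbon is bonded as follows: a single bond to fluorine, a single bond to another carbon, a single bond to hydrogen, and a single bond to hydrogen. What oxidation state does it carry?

The carbon has one bond to C (0), one bond to H (-1), one bond to H (-1), one bond to F (+1).
Oxidation state = 0 − 1 − 1 + 1 = -1.

-1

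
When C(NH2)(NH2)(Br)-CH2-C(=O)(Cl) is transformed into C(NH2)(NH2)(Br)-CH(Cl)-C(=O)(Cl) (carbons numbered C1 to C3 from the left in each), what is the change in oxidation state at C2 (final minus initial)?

+2

Before: C2 has 2 bonds to C, 2 bonds to H → oxidation state -2.
After: C2 has 2 bonds to C, 1 bond to H, 1 bond to Cl → oxidation state 0.
Δ = 0 − (-2) = +2, so this is an oxidation at C2.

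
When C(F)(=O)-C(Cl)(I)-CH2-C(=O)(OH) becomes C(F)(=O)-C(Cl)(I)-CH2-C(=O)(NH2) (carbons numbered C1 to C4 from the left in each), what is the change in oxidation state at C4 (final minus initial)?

Before: C4 has 1 bond to C, 3 bonds to O → oxidation state +3.
After: C4 has 1 bond to C, 2 bonds to O, 1 bond to N → oxidation state +3.
Δ = +3 − (+3) = 0, so no net redox change at C4.

0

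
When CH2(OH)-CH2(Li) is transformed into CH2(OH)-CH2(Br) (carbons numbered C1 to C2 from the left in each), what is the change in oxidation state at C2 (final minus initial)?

+2

Before: C2 has 1 bond to C, 2 bonds to H, 1 bond to Li → oxidation state -3.
After: C2 has 1 bond to C, 2 bonds to H, 1 bond to Br → oxidation state -1.
Δ = -1 − (-3) = +2, so this is an oxidation at C2.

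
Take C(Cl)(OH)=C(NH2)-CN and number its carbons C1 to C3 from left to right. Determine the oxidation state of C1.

C1 has a double bond to C (2×0 = 0), one bond to Cl (+1), one bond to O (+1).
Oxidation state = 0 + 1 + 1 = +2.

+2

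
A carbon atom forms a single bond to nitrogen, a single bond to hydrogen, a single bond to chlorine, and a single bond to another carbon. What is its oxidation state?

+1

The carbon has one bond to C (0), one bond to Cl (+1), one bond to H (-1), one bond to N (+1).
Oxidation state = 0 + 1 − 1 + 1 = +1.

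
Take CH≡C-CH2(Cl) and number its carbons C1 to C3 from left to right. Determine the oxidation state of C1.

-1

Assign +1 per bond to O/N/halogen, −1 per bond to H or an electropositive element, and 0 per bond to carbon.
C1 has a triple bond to C (3×0 = 0), one bond to H (-1).
Oxidation state = 0 − 1 = -1.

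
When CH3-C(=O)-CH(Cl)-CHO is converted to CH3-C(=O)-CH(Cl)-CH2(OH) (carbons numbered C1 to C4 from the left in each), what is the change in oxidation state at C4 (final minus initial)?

Before: C4 has 1 bond to C, 1 bond to H, 2 bonds to O → oxidation state +1.
After: C4 has 1 bond to C, 2 bonds to H, 1 bond to O → oxidation state -1.
Δ = -1 − (+1) = -2, so this is a reduction at C4.

-2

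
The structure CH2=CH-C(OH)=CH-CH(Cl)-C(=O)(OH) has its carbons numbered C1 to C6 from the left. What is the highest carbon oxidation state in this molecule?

Count +1 for every bond to an atom more electronegative than carbon and −1 for every bond to one less electronegative; C–C bonds are 0. Tallying each carbon:
C1: 2C, 2H → 0 − 2 = -2
C2: 3C, 1H → 0 − 1 = -1
C3: 3C, 1O → 0 + 1 = +1
C4: 3C, 1H → 0 − 1 = -1
C5: 2C, 1H, 1Cl → 0 − 1 + 1 = 0
C6: 1C, 3O → 0 + 3 = +3
The highest value is +3.

+3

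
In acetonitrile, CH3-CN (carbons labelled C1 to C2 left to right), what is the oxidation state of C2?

+3

C2 has a triple bond to N (3×+1 = +3), one bond to C (0).
Oxidation state = +3 + 0 = +3.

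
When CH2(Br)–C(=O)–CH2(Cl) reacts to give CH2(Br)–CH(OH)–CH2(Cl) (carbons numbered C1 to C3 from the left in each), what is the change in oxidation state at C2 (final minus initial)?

Before: C2 has 2 bonds to C, 2 bonds to O → oxidation state +2.
After: C2 has 2 bonds to C, 1 bond to H, 1 bond to O → oxidation state 0.
Δ = 0 − (+2) = -2, so this is a reduction at C2.

-2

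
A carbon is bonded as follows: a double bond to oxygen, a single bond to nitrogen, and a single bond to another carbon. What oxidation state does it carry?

Count +1 for every bond to an atom more electronegative than carbon and −1 for every bond to one less electronegative; C–C bonds are 0.
The carbon has one bond to C (0), a double bond to O (2×+1 = +2), one bond to N (+1).
Oxidation state = 0 + 2 + 1 = +3.

+3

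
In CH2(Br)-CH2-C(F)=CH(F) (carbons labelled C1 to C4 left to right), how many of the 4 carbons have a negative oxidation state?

2

Tallying each carbon's bonds:
C1: 1C, 2H, 1Br → 0 − 2 + 1 = -1
C2: 2C, 2H → 0 − 2 = -2
C3: 3C, 1F → 0 + 1 = +1
C4: 2C, 1H, 1F → 0 − 1 + 1 = 0
2 carbons (C1, C2) meet the condition.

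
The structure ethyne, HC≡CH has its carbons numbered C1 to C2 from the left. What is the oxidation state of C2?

-1

C2 has one bond to H (-1), a triple bond to C (3×0 = 0).
Oxidation state = -1 + 0 = -1.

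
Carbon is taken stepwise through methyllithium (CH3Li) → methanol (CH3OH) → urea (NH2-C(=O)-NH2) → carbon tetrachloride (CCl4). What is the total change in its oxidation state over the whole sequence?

+8

Carbon oxidation states along the series — methyllithium: -4, methanol: -2, urea: +4, carbon tetrachloride: +4.
Net change = +4 − (-4) = +8.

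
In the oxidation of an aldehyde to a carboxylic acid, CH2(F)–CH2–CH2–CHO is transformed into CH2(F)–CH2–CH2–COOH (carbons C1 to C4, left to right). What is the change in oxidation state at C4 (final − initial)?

Before: C4 has 1 bond to C, 1 bond to H, 2 bonds to O → oxidation state +1.
After: C4 has 1 bond to C, 3 bonds to O → oxidation state +3.
Δ = +3 − (+1) = +2, so this is an oxidation at C4.

+2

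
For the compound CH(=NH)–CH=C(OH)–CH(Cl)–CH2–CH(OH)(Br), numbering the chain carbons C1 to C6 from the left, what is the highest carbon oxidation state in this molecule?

Tallying each carbon's bonds:
C1: 1C, 1H, 2N → 0 − 1 + 2 = +1
C2: 3C, 1H → 0 − 1 = -1
C3: 3C, 1O → 0 + 1 = +1
C4: 2C, 1H, 1Cl → 0 − 1 + 1 = 0
C5: 2C, 2H → 0 − 2 = -2
C6: 1C, 1H, 1O, 1Br → 0 − 1 + 1 + 1 = +1
The highest value is +1.

+1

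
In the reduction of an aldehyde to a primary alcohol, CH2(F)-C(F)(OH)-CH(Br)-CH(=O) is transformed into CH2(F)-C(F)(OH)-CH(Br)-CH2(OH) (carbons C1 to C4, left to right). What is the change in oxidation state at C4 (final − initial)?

-2

Before: C4 has 1 bond to C, 1 bond to H, 2 bonds to O → oxidation state +1.
After: C4 has 1 bond to C, 2 bonds to H, 1 bond to O → oxidation state -1.
Δ = -1 − (+1) = -2, so this is a reduction at C4.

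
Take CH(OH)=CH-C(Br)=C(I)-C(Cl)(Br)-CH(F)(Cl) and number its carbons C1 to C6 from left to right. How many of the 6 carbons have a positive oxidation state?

Bonds to more-electronegative neighbours contribute +1 each, bonds to H or metals contribute −1 each, and C–C bonds contribute 0. Tallying each carbon:
C1: 2C, 1H, 1O → 0 − 1 + 1 = 0
C2: 3C, 1H → 0 − 1 = -1
C3: 3C, 1Br → 0 + 1 = +1
C4: 3C, 1I → 0 + 1 = +1
C5: 2C, 1Cl, 1Br → 0 + 1 + 1 = +2
C6: 1C, 1H, 1F, 1Cl → 0 − 1 + 1 + 1 = +1
4 carbons (C3, C4, C5, C6) meet the condition.

4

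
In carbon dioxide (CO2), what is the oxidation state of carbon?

The carbon has a double bond to O (2×+1 = +2), a double bond to O (2×+1 = +2).
Oxidation state = +2 + 2 = +4.

+4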